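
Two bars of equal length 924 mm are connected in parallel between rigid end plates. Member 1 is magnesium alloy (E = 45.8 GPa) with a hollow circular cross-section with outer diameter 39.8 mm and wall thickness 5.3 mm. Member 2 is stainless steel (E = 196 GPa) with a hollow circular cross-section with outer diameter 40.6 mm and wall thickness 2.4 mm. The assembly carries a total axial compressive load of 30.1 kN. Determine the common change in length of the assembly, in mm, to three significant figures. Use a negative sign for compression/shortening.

-0.336 mm

A_1 = 574.4 mm².
A_2 = 288 mm².
Equal strain + equilibrium ⇒ each member carries load in proportion to AE: A₁E₁ = 26310000 N, A₂E₂ = 56450000 N, ΣAE = 82760000 N.
δ = PL/ΣAE = -30100·924/82760000 = -0.3361 mm.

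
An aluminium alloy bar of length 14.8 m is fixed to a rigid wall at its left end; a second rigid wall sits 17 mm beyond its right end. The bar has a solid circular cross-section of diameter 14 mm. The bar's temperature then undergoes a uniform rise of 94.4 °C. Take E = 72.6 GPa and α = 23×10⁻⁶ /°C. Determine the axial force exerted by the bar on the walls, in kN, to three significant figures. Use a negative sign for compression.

Free thermal expansion αLΔT = 23e-6 · 14800 · 94.4 = 32.13 mm.
The walls engage after the gap closes; constrained expansion = 32.13 − 17 = 15.13 mm.
The walls impose strain ε = −(15.13)/14800 = -1.0226e-03; σ = Eε = 72600 · -1.0226e-03 = -74.24 MPa.
Wall reaction R = σ·A = -74.24·153.9 = -11430 N = -11.43 kN.

-11.4 kN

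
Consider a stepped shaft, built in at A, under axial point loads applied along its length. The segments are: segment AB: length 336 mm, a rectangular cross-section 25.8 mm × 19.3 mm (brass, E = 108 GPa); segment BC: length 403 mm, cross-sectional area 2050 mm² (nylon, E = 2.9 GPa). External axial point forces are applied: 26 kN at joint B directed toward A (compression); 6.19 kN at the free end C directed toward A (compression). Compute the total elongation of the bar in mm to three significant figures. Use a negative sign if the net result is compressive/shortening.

Internal axial forces (sectioning from the free end, tension +): N_BC = -6.19 kN, N_AB = -32.19 kN.
A_AB = 497.9 mm².
δ_AB = -32190·336/(497.9·108000) = -0.2011 mm
δ_BC = -6190·403/(2050·2900) = -0.4196 mm
δ = Σδ_i = -0.6207 mm.

-0.621 mm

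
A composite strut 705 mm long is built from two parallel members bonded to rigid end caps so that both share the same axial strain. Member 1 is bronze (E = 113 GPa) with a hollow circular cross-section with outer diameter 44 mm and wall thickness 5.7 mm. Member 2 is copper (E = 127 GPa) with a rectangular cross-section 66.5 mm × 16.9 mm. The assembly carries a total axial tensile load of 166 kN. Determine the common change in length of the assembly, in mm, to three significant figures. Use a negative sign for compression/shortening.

A_1 = 685.8 mm².
A_2 = 1124 mm².
Equal strain + equilibrium ⇒ each member carries load in proportion to AE: A₁E₁ = 77500000 N, A₂E₂ = 142700000 N, ΣAE = 220200000 N.
δ = PL/ΣAE = 166000·705/220200000 = 0.5314 mm.

0.531 mm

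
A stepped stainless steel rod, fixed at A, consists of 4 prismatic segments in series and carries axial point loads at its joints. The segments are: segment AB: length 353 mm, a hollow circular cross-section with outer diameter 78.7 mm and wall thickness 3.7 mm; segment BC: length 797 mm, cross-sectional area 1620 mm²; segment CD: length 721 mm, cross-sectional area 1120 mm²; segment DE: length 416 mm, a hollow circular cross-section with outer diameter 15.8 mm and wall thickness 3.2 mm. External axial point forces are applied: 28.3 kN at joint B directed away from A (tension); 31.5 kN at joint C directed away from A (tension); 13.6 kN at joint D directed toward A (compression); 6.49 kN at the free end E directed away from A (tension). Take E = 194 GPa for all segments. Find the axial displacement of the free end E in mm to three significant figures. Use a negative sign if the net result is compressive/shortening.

0.258 mm

Internal axial forces (sectioning from the free end, tension +): N_DE = 6.49 kN, N_CD = -7.11 kN, N_BC = 24.39 kN, N_AB = 52.69 kN.
A_AB = 871.8 mm².
A_DE = 126.7 mm².
δ_AB = 52690·353/(871.8·194000) = 0.11 mm
δ_BC = 24390·797/(1620·194000) = 0.06185 mm
δ_CD = -7110·721/(1120·194000) = -0.02359 mm
δ_DE = 6490·416/(126.7·194000) = 0.1099 mm
δ = Σδ_i = 0.2581 mm.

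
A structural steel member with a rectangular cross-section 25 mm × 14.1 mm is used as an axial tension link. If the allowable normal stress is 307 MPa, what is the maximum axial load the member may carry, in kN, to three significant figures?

108 kN

A = 352.5 mm².
P_max = σ_allow · A = 307 · 352.5 = 108200 N = 108.2 kN.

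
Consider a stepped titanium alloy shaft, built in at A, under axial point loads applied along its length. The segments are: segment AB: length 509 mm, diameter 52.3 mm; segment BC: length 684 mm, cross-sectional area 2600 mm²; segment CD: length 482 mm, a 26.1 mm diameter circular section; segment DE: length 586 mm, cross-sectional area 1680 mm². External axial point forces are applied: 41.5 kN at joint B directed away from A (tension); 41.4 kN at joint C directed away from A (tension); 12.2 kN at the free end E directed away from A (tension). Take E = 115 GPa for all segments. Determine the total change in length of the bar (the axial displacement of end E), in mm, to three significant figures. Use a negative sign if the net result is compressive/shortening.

0.451 mm

Internal axial forces (sectioning from the free end, tension +): N_DE = 12.2 kN, N_CD = 12.2 kN, N_BC = 53.6 kN, N_AB = 95.1 kN.
A_AB = 2148 mm².
A_CD = 535 mm².
δ_AB = 95100·509/(2148·115000) = 0.1959 mm
δ_BC = 53600·684/(2600·115000) = 0.1226 mm
δ_CD = 12200·482/(535·115000) = 0.09557 mm
δ_DE = 12200·586/(1680·115000) = 0.037 mm
δ = Σδ_i = 0.4511 mm.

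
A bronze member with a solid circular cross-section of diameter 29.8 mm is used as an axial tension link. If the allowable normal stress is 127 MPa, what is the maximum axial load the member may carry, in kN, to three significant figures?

A = 697.5 mm².
P_max = σ_allow · A = 127 · 697.5 = 88580 N = 88.58 kN.

88.6 kN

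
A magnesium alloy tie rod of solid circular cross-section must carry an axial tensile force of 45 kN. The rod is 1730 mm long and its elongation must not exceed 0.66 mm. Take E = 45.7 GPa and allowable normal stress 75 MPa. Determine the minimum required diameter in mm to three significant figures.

Required area A ≥ P/σ_allow = 45000/75 = 600 mm².
For a solid circular section, d ≥ √(4A/π) = 27.64 mm.
Elongation limit: A ≥ PL/(Eδ_allow) = 45000·1730/(45700·0.66) = 2581 mm² ⇒ d ≥ 57.33 mm.
The elongation limit governs.

57.3 mm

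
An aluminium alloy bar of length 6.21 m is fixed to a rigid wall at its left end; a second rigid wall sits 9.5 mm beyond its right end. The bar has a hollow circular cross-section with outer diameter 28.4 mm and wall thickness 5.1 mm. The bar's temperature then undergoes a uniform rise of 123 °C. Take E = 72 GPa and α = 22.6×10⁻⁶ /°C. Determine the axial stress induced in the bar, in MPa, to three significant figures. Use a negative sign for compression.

Free thermal expansion αLΔT = 22.6e-6 · 6210 · 123 = 17.26 mm.
The walls engage after the gap closes; constrained expansion = 17.26 − 9.5 = 7.763 mm.
The walls impose strain ε = −(7.763)/6210 = -1.2500e-03; σ = Eε = 72000 · -1.2500e-03 = -90 MPa.

-90.0 MPa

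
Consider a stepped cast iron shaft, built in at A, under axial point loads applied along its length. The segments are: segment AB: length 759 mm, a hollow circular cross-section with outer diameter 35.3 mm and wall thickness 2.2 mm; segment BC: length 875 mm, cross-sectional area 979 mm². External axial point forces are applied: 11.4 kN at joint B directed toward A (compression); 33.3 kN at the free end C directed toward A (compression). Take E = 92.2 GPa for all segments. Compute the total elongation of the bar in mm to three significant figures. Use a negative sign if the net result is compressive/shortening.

-1.93 mm

Internal axial forces (sectioning from the free end, tension +): N_BC = -33.3 kN, N_AB = -44.7 kN.
A_AB = 228.8 mm².
δ_AB = -44700·759/(228.8·92200) = -1.608 mm
δ_BC = -33300·875/(979·92200) = -0.3228 mm
δ = Σδ_i = -1.931 mm.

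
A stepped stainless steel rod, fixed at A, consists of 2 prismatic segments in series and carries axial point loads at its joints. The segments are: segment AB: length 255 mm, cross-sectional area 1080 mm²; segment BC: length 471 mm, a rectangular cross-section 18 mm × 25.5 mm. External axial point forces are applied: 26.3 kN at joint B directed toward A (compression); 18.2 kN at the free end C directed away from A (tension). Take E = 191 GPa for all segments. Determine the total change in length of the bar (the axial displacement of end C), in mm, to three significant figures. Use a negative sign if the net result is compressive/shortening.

Internal axial forces (sectioning from the free end, tension +): N_BC = 18.2 kN, N_AB = -8.1 kN.
A_BC = 459 mm².
δ_AB = -8100·255/(1080·191000) = -0.01001 mm
δ_BC = 18200·471/(459·191000) = 0.09778 mm
δ = Σδ_i = 0.08777 mm.

0.0878 mm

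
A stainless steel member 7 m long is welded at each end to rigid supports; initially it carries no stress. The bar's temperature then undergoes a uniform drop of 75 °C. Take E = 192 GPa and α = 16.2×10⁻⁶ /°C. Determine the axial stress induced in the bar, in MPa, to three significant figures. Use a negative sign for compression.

Free thermal expansion αLΔT = 16.2e-6 · 7000 · -75 = -8.505 mm.
The walls impose strain ε = −(-8.505)/7000 = 1.2150e-03; σ = Eε = 192000 · 1.2150e-03 = 233.3 MPa.

233 MPa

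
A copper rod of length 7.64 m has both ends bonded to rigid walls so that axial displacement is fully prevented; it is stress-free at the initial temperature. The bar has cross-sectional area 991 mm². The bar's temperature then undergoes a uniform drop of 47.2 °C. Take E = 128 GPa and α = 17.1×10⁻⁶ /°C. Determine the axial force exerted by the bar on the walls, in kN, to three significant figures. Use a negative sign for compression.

Free thermal expansion αLΔT = 17.1e-6 · 7640 · -47.2 = -6.166 mm.
The walls impose strain ε = −(-6.166)/7640 = 8.0712e-04; σ = Eε = 128000 · 8.0712e-04 = 103.3 MPa.
Wall reaction R = σ·A = 103.3·991 = 102400 N = 102.4 kN.

102 kN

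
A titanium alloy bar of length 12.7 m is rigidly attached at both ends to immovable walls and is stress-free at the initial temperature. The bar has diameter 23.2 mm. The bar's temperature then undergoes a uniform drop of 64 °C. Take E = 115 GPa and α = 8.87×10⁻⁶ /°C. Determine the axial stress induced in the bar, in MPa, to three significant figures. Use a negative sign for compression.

65.3 MPa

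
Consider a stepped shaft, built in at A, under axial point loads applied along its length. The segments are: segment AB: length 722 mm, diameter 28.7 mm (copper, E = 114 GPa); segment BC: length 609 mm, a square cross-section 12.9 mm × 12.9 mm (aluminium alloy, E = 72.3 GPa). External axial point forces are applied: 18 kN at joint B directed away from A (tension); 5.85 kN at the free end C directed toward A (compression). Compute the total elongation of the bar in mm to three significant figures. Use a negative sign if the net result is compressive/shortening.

Internal axial forces (sectioning from the free end, tension +): N_BC = -5.85 kN, N_AB = 12.15 kN.
A_AB = 646.9 mm².
A_BC = 166.4 mm².
δ_AB = 12150·722/(646.9·114000) = 0.1189 mm
δ_BC = -5850·609/(166.4·72300) = -0.2961 mm
δ = Σδ_i = -0.1772 mm.

-0.177 mm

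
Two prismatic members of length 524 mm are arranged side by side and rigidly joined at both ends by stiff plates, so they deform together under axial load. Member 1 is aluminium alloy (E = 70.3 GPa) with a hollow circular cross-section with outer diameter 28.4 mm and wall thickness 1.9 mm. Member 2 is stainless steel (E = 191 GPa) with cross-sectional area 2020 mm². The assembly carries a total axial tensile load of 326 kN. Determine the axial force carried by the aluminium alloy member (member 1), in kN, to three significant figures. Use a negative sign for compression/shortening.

9.13 kN

A_1 = 158.2 mm².
Equal strain + equilibrium ⇒ each member carries load in proportion to AE: A₁E₁ = 11120000 N, A₂E₂ = 385800000 N, ΣAE = 396900000 N.
F₁ = P·A₁E₁/ΣAE = 326000·11120000/396900000 = 9133 N.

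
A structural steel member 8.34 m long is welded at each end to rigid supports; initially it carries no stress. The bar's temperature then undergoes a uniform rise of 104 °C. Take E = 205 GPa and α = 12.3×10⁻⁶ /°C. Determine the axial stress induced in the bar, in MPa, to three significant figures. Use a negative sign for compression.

Free thermal expansion αLΔT = 12.3e-6 · 8340 · 104 = 10.67 mm.
The walls impose strain ε = −(10.67)/8340 = -1.2792e-03; σ = Eε = 205000 · -1.2792e-03 = -262.2 MPa.

-262 MPa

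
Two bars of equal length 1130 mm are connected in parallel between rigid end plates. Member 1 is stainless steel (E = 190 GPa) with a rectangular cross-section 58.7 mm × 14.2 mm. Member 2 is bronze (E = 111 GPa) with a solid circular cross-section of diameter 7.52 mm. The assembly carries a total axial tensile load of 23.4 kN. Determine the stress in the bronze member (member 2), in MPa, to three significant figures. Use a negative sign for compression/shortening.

A_1 = 833.5 mm².
A_2 = 44.41 mm².
Equal strain + equilibrium ⇒ each member carries load in proportion to AE: A₁E₁ = 158400000 N, A₂E₂ = 4930000 N, ΣAE = 163300000 N.
σ₂ = P·E₂/ΣAE = 23400·111000/163300000 = 15.91 MPa.

15.9 MPa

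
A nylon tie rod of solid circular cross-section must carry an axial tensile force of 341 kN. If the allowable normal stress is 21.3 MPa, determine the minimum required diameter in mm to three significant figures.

Required area A ≥ P/σ_allow = 341000/21.3 = 16010 mm².
For a solid circular section, d ≥ √(4A/π) = 142.8 mm.

143 mm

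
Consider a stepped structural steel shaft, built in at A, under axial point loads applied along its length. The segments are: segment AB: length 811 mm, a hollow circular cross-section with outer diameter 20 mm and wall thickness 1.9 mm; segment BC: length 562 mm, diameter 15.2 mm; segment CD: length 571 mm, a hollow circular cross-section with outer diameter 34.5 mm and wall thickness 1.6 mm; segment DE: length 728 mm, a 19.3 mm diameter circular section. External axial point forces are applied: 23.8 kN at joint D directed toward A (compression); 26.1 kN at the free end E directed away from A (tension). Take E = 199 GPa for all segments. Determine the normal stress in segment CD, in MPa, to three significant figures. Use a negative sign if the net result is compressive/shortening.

Internal axial forces (sectioning from the free end, tension +): N_DE = 26.1 kN, N_CD = 2.3 kN, N_BC = 2.3 kN, N_AB = 2.3 kN.
A_CD = 165.4 mm².
σ_CD = N_CD/A_CD = 2300/165.4 = 13.91 MPa.

13.9 MPa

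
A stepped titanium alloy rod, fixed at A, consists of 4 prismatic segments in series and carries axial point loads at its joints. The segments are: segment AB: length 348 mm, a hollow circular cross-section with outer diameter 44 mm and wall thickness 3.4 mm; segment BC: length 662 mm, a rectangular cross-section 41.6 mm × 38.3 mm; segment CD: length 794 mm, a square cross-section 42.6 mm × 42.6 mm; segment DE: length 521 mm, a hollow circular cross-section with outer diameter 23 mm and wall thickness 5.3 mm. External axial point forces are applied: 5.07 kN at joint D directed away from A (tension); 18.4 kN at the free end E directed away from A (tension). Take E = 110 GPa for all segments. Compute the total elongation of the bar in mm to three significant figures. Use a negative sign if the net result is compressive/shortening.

0.649 mm

Internal axial forces (sectioning from the free end, tension +): N_DE = 18.4 kN, N_CD = 23.47 kN, N_BC = 23.47 kN, N_AB = 23.47 kN.
A_AB = 433.7 mm².
A_BC = 1593 mm².
A_CD = 1815 mm².
A_DE = 294.7 mm².
δ_AB = 23470·348/(433.7·110000) = 0.1712 mm
δ_BC = 23470·662/(1593·110000) = 0.08865 mm
δ_CD = 23470·794/(1815·110000) = 0.09335 mm
δ_DE = 18400·521/(294.7·110000) = 0.2957 mm
δ = Σδ_i = 0.6489 mm.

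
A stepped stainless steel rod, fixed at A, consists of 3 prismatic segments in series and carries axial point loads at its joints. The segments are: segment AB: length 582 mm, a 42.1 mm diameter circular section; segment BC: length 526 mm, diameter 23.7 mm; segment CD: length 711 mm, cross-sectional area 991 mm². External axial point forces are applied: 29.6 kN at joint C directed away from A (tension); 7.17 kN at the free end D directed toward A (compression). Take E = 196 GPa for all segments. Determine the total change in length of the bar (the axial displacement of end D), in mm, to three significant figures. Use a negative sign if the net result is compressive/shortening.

Internal axial forces (sectioning from the free end, tension +): N_CD = -7.17 kN, N_BC = 22.43 kN, N_AB = 22.43 kN.
A_AB = 1392 mm².
A_BC = 441.2 mm².
δ_AB = 22430·582/(1392·196000) = 0.04785 mm
δ_BC = 22430·526/(441.2·196000) = 0.1364 mm
δ_CD = -7170·711/(991·196000) = -0.02625 mm
δ = Σδ_i = 0.158 mm.

0.158 mm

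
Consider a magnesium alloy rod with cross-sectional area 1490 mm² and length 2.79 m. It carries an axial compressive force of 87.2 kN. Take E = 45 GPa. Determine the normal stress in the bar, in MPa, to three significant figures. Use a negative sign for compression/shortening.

σ = N/A = -87200/1490 = -58.52 MPa.

-58.5 MPa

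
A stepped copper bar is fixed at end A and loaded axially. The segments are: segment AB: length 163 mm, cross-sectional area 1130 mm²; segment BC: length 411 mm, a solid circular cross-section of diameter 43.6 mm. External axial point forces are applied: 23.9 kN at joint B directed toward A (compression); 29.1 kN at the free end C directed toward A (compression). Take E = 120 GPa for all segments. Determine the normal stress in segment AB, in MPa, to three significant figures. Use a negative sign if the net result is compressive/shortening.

-46.9 MPa

Internal axial forces (sectioning from the free end, tension +): N_BC = -29.1 kN, N_AB = -53 kN.
σ_AB = N_AB/A_AB = -53000/1130 = -46.9 MPa.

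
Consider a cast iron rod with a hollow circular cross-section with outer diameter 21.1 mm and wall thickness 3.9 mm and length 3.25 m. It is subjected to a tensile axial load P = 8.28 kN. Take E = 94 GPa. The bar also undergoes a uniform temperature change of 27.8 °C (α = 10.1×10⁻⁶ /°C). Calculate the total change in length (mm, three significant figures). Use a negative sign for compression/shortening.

2.27 mm

A = 210.7 mm².
δ_mech = NL/(AE) = 8280·3250/(210.7·94000) = 1.358 mm.
δ_thermal = αLΔT = 10.1e-6·3250·27.8 = 0.9125 mm.
δ = δ_mech + δ_thermal = 2.271 mm.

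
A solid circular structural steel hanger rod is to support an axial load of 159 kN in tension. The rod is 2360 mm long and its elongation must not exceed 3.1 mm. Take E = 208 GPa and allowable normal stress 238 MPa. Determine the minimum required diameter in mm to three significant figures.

29.2 mm

Required area A ≥ P/σ_allow = 159000/238 = 668.1 mm².
For a solid circular section, d ≥ √(4A/π) = 29.17 mm.
Elongation limit: A ≥ PL/(Eδ_allow) = 159000·2360/(208000·3.1) = 581.9 mm² ⇒ d ≥ 27.22 mm.
The stress limit governs.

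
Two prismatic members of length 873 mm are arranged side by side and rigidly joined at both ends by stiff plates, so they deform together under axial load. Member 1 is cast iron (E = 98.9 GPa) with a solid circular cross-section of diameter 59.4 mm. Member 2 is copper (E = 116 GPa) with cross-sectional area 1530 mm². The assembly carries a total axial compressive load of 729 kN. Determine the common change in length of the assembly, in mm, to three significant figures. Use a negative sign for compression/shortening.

-1.41 mm

A_1 = 2771 mm².
Equal strain + equilibrium ⇒ each member carries load in proportion to AE: A₁E₁ = 274100000 N, A₂E₂ = 177500000 N, ΣAE = 451500000 N.
δ = PL/ΣAE = -729000·873/451500000 = -1.409 mm.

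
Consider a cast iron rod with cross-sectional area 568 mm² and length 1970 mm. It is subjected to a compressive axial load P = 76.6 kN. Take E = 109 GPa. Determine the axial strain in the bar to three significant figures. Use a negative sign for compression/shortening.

-0.00124

σ = N/A = -134.9 MPa; ε = σ/E = -134.9/109000 = -1.237e-03.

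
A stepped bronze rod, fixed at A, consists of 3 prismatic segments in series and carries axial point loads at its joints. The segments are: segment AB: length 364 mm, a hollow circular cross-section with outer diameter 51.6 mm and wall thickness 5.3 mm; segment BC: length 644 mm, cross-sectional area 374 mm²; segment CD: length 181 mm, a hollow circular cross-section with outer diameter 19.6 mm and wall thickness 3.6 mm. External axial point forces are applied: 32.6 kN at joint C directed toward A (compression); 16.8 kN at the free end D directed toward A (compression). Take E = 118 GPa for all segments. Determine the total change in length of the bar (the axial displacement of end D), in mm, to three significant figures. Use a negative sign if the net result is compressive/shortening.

-1.06 mm

Internal axial forces (sectioning from the free end, tension +): N_CD = -16.8 kN, N_BC = -49.4 kN, N_AB = -49.4 kN.
A_AB = 770.9 mm².
A_CD = 181 mm².
δ_AB = -49400·364/(770.9·118000) = -0.1977 mm
δ_BC = -49400·644/(374·118000) = -0.7209 mm
δ_CD = -16800·181/(181·118000) = -0.1424 mm
δ = Σδ_i = -1.061 mm.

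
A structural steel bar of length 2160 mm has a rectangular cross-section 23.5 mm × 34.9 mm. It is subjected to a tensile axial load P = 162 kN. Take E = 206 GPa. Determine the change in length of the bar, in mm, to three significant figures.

A = 820.1 mm².
δ_mech = NL/(AE) = 162000·2160/(820.1·206000) = 2.071 mm.

2.07 mm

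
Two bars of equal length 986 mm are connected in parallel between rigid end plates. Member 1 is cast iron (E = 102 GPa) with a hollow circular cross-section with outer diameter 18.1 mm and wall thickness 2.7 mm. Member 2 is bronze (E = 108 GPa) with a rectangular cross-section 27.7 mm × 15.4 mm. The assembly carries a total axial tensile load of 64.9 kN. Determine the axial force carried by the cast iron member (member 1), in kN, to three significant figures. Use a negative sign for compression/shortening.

A_1 = 130.6 mm².
A_2 = 426.6 mm².
Equal strain + equilibrium ⇒ each member carries load in proportion to AE: A₁E₁ = 13320000 N, A₂E₂ = 46070000 N, ΣAE = 59390000 N.
F₁ = P·A₁E₁/ΣAE = 64900·13320000/59390000 = 14560 N.

14.6 kN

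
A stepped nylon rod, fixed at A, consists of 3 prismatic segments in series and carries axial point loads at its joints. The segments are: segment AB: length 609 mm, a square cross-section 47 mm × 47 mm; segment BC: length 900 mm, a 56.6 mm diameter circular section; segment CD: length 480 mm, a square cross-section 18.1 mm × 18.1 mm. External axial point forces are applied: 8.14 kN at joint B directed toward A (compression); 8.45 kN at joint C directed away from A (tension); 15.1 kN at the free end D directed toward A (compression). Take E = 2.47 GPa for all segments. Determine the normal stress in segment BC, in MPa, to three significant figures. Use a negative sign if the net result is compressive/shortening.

Internal axial forces (sectioning from the free end, tension +): N_CD = -15.1 kN, N_BC = -6.65 kN, N_AB = -14.79 kN.
A_BC = 2516 mm².
σ_BC = N_BC/A_BC = -6650/2516 = -2.643 MPa.

-2.64 MPa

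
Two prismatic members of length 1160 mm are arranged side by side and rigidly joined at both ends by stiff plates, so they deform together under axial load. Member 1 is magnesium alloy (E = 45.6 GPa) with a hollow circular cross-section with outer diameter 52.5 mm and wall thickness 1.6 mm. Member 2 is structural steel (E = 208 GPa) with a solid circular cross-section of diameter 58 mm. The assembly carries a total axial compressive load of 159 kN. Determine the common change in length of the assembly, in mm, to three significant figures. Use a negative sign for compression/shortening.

-0.329 mm

A_1 = 255.9 mm².
A_2 = 2642 mm².
Equal strain + equilibrium ⇒ each member carries load in proportion to AE: A₁E₁ = 11670000 N, A₂E₂ = 549600000 N, ΣAE = 561200000 N.
δ = PL/ΣAE = -159000·1160/561200000 = -0.3286 mm.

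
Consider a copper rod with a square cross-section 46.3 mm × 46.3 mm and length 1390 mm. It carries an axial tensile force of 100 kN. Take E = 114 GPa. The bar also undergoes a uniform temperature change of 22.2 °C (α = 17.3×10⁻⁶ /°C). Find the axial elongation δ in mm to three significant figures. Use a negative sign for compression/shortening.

1.10 mm

A = 2144 mm².
δ_mech = NL/(AE) = 100000·1390/(2144·114000) = 0.5688 mm.
δ_thermal = αLΔT = 17.3e-6·1390·22.2 = 0.5338 mm.
δ = δ_mech + δ_thermal = 1.103 mm.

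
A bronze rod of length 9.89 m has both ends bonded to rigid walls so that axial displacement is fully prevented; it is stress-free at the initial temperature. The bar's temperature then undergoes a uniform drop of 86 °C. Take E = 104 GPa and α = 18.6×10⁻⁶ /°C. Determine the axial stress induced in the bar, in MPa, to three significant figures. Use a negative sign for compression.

166 MPa

Free thermal expansion αLΔT = 18.6e-6 · 9890 · -86 = -15.82 mm.
The walls impose strain ε = −(-15.82)/9890 = 1.5996e-03; σ = Eε = 104000 · 1.5996e-03 = 166.4 MPa.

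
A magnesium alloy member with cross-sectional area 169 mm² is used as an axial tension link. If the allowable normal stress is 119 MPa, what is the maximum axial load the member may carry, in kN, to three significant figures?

20.1 kN

P_max = σ_allow · A = 119 · 169 = 20110 N = 20.11 kN.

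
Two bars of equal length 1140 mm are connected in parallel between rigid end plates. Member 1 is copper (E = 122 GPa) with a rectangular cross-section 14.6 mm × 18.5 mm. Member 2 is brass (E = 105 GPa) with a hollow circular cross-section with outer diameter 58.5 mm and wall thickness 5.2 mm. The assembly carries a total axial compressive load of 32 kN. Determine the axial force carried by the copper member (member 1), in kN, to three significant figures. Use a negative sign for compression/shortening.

A_1 = 270.1 mm².
A_2 = 870.7 mm².
Equal strain + equilibrium ⇒ each member carries load in proportion to AE: A₁E₁ = 32950000 N, A₂E₂ = 91430000 N, ΣAE = 124400000 N.
F₁ = P·A₁E₁/ΣAE = -32000·32950000/124400000 = -8478 N.

-8.48 kN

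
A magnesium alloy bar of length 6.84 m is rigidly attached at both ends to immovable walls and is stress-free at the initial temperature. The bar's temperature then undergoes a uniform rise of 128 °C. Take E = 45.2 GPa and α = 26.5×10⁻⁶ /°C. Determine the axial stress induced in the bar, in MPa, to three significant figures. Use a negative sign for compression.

-153 MPa

Free thermal expansion αLΔT = 26.5e-6 · 6840 · 128 = 23.2 mm.
The walls impose strain ε = −(23.2)/6840 = -3.3920e-03; σ = Eε = 45200 · -3.3920e-03 = -153.3 MPa.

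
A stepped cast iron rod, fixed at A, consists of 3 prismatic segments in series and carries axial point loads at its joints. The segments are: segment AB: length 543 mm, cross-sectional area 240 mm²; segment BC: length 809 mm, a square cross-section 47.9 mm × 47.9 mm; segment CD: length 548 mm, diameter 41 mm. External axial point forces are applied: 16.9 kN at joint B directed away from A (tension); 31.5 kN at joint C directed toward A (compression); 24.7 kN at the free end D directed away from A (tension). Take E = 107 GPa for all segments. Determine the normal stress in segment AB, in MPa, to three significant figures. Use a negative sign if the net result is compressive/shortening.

42.1 MPa

Internal axial forces (sectioning from the free end, tension +): N_CD = 24.7 kN, N_BC = -6.8 kN, N_AB = 10.1 kN.
σ_AB = N_AB/A_AB = 10100/240 = 42.08 MPa.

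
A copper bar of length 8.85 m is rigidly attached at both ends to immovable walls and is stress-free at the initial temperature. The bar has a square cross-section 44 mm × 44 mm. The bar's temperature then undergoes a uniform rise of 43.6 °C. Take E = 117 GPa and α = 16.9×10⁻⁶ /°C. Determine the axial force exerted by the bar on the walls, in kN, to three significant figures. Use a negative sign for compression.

Free thermal expansion αLΔT = 16.9e-6 · 8850 · 43.6 = 6.521 mm.
The walls impose strain ε = −(6.521)/8850 = -7.3684e-04; σ = Eε = 117000 · -7.3684e-04 = -86.21 MPa.
Wall reaction R = σ·A = -86.21·1936 = -166900 N = -166.9 kN.

-167 kN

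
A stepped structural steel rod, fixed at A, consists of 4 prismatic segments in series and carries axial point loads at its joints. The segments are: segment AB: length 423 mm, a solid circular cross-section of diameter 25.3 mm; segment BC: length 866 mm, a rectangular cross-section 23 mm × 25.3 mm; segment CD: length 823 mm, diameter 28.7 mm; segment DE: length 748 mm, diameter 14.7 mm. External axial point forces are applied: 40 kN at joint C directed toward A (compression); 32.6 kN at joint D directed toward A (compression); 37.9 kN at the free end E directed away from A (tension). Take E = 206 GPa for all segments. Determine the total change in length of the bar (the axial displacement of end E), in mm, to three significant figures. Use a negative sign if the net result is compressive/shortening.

0.451 mm

Internal axial forces (sectioning from the free end, tension +): N_DE = 37.9 kN, N_CD = 5.3 kN, N_BC = -34.7 kN, N_AB = -34.7 kN.
A_AB = 502.7 mm².
A_BC = 581.9 mm².
A_CD = 646.9 mm².
A_DE = 169.7 mm².
δ_AB = -34700·423/(502.7·206000) = -0.1417 mm
δ_BC = -34700·866/(581.9·206000) = -0.2507 mm
δ_CD = 5300·823/(646.9·206000) = 0.03273 mm
δ_DE = 37900·748/(169.7·206000) = 0.8109 mm
δ = Σδ_i = 0.4512 mm.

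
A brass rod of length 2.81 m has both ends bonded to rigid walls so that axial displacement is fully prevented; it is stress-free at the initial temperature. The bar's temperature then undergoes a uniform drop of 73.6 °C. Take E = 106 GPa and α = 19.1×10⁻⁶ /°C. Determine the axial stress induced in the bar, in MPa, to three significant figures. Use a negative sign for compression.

149 MPa

Free thermal expansion αLΔT = 19.1e-6 · 2810 · -73.6 = -3.95 mm.
The walls impose strain ε = −(-3.95)/2810 = 1.4058e-03; σ = Eε = 106000 · 1.4058e-03 = 149 MPa.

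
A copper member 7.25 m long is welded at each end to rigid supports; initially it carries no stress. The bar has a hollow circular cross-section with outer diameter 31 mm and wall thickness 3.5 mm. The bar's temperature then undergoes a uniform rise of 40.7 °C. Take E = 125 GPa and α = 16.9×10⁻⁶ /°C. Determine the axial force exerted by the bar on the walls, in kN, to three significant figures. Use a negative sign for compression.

-26.0 kN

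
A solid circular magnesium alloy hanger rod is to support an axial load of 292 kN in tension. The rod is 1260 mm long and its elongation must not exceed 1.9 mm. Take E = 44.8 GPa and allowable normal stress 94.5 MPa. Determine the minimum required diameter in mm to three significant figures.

Required area A ≥ P/σ_allow = 292000/94.5 = 3090 mm².
For a solid circular section, d ≥ √(4A/π) = 62.72 mm.
Elongation limit: A ≥ PL/(Eδ_allow) = 292000·1260/(44800·1.9) = 4322 mm² ⇒ d ≥ 74.18 mm.
The elongation limit governs.

74.2 mm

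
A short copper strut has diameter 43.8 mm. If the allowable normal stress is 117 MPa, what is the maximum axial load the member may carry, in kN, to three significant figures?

176 kN

A = 1507 mm².
P_max = σ_allow · A = 117 · 1507 = 176300 N = 176.3 kN.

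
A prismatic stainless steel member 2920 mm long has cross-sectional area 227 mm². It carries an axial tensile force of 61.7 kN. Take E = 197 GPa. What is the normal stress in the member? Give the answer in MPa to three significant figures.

σ = N/A = 61700/227 = 271.8 MPa.

272 MPa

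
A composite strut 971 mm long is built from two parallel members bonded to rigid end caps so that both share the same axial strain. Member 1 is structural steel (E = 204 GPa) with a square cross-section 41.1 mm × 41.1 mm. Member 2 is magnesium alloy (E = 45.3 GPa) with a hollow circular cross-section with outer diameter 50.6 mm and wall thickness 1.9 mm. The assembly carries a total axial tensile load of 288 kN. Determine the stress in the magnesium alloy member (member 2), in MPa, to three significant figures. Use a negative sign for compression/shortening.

36.5 MPa

A_1 = 1689 mm².
A_2 = 290.7 mm².
Equal strain + equilibrium ⇒ each member carries load in proportion to AE: A₁E₁ = 344600000 N, A₂E₂ = 13170000 N, ΣAE = 357800000 N.
σ₂ = P·E₂/ΣAE = 288000·45300/357800000 = 36.47 MPa.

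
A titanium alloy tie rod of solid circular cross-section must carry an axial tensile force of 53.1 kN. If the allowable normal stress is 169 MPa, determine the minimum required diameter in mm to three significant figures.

20.0 mm

Required area A ≥ P/σ_allow = 53100/169 = 314.2 mm².
For a solid circular section, d ≥ √(4A/π) = 20 mm.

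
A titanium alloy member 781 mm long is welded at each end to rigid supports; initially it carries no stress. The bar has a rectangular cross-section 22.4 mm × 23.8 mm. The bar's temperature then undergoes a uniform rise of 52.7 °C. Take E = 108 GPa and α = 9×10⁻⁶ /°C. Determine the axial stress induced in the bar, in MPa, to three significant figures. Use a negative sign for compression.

Free thermal expansion αLΔT = 9e-6 · 781 · 52.7 = 0.3704 mm.
The walls impose strain ε = −(0.3704)/781 = -4.7430e-04; σ = Eε = 108000 · -4.7430e-04 = -51.22 MPa.

-51.2 MPa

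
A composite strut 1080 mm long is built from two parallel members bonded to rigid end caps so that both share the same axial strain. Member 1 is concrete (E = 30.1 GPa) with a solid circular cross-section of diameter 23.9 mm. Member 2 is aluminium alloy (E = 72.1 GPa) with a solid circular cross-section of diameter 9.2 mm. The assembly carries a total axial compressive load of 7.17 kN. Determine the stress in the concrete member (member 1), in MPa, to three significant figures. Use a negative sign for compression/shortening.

A_1 = 448.6 mm².
A_2 = 66.48 mm².
Equal strain + equilibrium ⇒ each member carries load in proportion to AE: A₁E₁ = 13500000 N, A₂E₂ = 4793000 N, ΣAE = 18300000 N.
σ₁ = P·E₁/ΣAE = -7170·30100/18300000 = -11.8 MPa.

-11.8 MPa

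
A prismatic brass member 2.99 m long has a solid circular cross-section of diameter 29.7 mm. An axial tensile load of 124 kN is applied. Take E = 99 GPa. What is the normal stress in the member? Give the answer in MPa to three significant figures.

A = 692.8 mm².
σ = N/A = 124000/692.8 = 179 MPa.

179 MPa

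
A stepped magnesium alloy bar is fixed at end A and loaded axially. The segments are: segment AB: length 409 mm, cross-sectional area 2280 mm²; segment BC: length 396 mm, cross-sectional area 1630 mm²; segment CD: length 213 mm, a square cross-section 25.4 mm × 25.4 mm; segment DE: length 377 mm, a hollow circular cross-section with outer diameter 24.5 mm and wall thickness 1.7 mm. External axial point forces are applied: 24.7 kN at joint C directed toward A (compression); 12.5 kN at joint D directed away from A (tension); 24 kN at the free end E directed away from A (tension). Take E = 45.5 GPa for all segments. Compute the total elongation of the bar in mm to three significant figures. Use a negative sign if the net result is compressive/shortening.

2.01 mm

Internal axial forces (sectioning from the free end, tension +): N_DE = 24 kN, N_CD = 36.5 kN, N_BC = 11.8 kN, N_AB = 11.8 kN.
A_CD = 645.2 mm².
A_DE = 121.8 mm².
δ_AB = 11800·409/(2280·45500) = 0.04652 mm
δ_BC = 11800·396/(1630·45500) = 0.06301 mm
δ_CD = 36500·213/(645.2·45500) = 0.2648 mm
δ_DE = 24000·377/(121.8·45500) = 1.633 mm
δ = Σδ_i = 2.007 mm.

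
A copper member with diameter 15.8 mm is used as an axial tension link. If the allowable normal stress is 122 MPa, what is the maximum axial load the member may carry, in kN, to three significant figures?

23.9 kN

A = 196.1 mm².
P_max = σ_allow · A = 122 · 196.1 = 23920 N = 23.92 kN.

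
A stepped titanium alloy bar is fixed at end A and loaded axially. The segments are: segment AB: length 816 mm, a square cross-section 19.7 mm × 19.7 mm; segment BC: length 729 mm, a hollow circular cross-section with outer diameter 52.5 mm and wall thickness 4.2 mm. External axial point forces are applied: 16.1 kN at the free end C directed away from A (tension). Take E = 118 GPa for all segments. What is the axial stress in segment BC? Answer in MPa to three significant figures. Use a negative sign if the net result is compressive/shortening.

25.3 MPa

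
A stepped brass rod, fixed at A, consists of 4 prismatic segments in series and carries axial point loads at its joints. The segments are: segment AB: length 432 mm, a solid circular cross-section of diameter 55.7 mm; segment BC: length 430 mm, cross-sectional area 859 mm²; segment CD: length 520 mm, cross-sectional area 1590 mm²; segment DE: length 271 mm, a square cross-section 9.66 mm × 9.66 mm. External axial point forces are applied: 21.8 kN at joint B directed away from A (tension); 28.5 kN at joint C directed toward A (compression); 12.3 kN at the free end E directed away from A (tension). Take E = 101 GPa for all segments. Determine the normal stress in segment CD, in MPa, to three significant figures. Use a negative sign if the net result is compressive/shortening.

7.74 MPa

Internal axial forces (sectioning from the free end, tension +): N_DE = 12.3 kN, N_CD = 12.3 kN, N_BC = -16.2 kN, N_AB = 5.6 kN.
σ_CD = N_CD/A_CD = 12300/1590 = 7.736 MPa.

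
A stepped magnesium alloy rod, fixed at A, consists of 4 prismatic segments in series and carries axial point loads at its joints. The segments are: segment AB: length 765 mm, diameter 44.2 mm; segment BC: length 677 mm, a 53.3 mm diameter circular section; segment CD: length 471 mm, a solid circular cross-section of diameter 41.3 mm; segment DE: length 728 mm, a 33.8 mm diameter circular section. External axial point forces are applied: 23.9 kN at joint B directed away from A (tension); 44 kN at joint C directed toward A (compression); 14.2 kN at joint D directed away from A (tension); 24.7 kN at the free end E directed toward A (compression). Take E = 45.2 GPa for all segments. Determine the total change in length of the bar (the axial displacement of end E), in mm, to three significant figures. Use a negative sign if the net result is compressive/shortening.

-1.23 mm

Internal axial forces (sectioning from the free end, tension +): N_DE = -24.7 kN, N_CD = -10.5 kN, N_BC = -54.5 kN, N_AB = -30.6 kN.
A_AB = 1534 mm².
A_BC = 2231 mm².
A_CD = 1340 mm².
A_DE = 897.3 mm².
δ_AB = -30600·765/(1534·45200) = -0.3375 mm
δ_BC = -54500·677/(2231·45200) = -0.3658 mm
δ_CD = -10500·471/(1340·45200) = -0.08167 mm
δ_DE = -24700·728/(897.3·45200) = -0.4434 mm
δ = Σδ_i = -1.228 mm.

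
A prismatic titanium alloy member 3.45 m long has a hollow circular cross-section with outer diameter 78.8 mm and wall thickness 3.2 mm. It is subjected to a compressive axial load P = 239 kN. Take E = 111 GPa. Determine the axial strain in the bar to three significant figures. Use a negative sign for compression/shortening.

-0.00283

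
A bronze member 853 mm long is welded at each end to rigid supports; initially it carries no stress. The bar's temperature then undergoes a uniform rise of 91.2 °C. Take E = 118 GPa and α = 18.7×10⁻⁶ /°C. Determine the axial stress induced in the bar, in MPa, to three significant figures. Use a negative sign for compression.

-201 MPa

Free thermal expansion αLΔT = 18.7e-6 · 853 · 91.2 = 1.455 mm.
The walls impose strain ε = −(1.455)/853 = -1.7054e-03; σ = Eε = 118000 · -1.7054e-03 = -201.2 MPa.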